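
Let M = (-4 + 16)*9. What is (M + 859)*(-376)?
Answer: -363592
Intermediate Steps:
M = 108 (M = 12*9 = 108)
(M + 859)*(-376) = (108 + 859)*(-376) = 967*(-376) = -363592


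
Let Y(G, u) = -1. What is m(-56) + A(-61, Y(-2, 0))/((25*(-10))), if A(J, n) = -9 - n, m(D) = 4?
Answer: 504/125 ≈ 4.0320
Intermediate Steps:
m(-56) + A(-61, Y(-2, 0))/((25*(-10))) = 4 + (-9 - 1*(-1))/((25*(-10))) = 4 + (-9 + 1)/(-250) = 4 - 8*(-1/250) = 4 + 4/125 = 504/125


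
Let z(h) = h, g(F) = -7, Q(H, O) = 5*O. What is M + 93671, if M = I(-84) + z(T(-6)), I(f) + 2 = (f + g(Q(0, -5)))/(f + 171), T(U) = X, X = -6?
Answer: 8148590/87 ≈ 93662.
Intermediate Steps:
T(U) = -6
I(f) = -2 + (-7 + f)/(171 + f) (I(f) = -2 + (f - 7)/(f + 171) = -2 + (-7 + f)/(171 + f))
M = -787/87 (M = (-349 - 1*(-84))/(171 - 84) - 6 = (-349 + 84)/87 - 6 = (1/87)*(-265) - 6 = -265/87 - 6 = -787/87 ≈ -9.0460)
M + 93671 = -787/87 + 93671 = 8148590/87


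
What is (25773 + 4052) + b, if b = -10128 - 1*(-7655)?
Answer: 27352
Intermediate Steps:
b = -2473 (b = -10128 + 7655 = -2473)
(25773 + 4052) + b = (25773 + 4052) - 2473 = 29825 - 2473 = 27352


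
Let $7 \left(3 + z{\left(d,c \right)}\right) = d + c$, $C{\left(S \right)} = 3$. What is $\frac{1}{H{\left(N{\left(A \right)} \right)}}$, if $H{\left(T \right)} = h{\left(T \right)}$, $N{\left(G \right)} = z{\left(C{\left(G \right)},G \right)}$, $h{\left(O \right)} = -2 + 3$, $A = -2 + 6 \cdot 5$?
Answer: $1$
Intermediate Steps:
$A = 28$ ($A = -2 + 30 = 28$)
$z{\left(d,c \right)} = -3 + \frac{c}{7} + \frac{d}{7}$ ($z{\left(d,c \right)} = -3 + \frac{d + c}{7} = -3 + \frac{c + d}{7} = -3 + \left(\frac{c}{7} + \frac{d}{7}\right) = -3 + \frac{c}{7} + \frac{d}{7}$)
$h{\left(O \right)} = 1$
$N{\left(G \right)} = - \frac{18}{7} + \frac{G}{7}$ ($N{\left(G \right)} = -3 + \frac{G}{7} + \frac{1}{7} \cdot 3 = -3 + \frac{G}{7} + \frac{3}{7} = - \frac{18}{7} + \frac{G}{7}$)
$H{\left(T \right)} = 1$
$\frac{1}{H{\left(N{\left(A \right)} \right)}} = 1^{-1} = 1$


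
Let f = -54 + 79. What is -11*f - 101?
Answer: -376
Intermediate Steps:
f = 25
-11*f - 101 = -11*25 - 101 = -275 - 101 = -376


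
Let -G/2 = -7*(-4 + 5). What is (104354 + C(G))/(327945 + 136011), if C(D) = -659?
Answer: 34565/154652 ≈ 0.22350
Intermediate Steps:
G = 14 (G = -(-14)*(-4 + 5) = -(-14) = -2*(-7) = 14)
(104354 + C(G))/(327945 + 136011) = (104354 - 659)/(327945 + 136011) = 103695/463956 = 103695*(1/463956) = 34565/154652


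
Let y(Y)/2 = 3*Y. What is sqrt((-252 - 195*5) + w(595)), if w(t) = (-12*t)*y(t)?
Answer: I*sqrt(25491027) ≈ 5048.9*I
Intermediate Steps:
y(Y) = 6*Y (y(Y) = 2*(3*Y) = 6*Y)
w(t) = -72*t**2 (w(t) = (-12*t)*(6*t) = -72*t**2)
sqrt((-252 - 195*5) + w(595)) = sqrt((-252 - 195*5) - 72*595**2) = sqrt((-252 - 975) - 72*354025) = sqrt(-1227 - 25489800) = sqrt(-25491027) = I*sqrt(25491027)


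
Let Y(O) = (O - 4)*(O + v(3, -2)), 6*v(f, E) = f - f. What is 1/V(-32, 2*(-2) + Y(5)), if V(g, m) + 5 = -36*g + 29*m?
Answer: 1/1176 ≈ 0.00085034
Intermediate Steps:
v(f, E) = 0 (v(f, E) = (f - f)/6 = (⅙)*0 = 0)
Y(O) = O*(-4 + O) (Y(O) = (O - 4)*(O + 0) = (-4 + O)*O = O*(-4 + O))
V(g, m) = -5 - 36*g + 29*m (V(g, m) = -5 + (-36*g + 29*m) = -5 - 36*g + 29*m)
1/V(-32, 2*(-2) + Y(5)) = 1/(-5 - 36*(-32) + 29*(2*(-2) + 5*(-4 + 5))) = 1/(-5 + 1152 + 29*(-4 + 5*1)) = 1/(-5 + 1152 + 29*(-4 + 5)) = 1/(-5 + 1152 + 29*1) = 1/(-5 + 1152 + 29) = 1/1176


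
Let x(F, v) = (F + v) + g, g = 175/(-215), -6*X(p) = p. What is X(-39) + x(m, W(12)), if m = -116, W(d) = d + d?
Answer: -7423/86 ≈ -86.314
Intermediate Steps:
W(d) = 2*d
X(p) = -p/6
g = -35/43 (g = 175*(-1/215) = -35/43 ≈ -0.81395)
x(F, v) = -35/43 + F + v (x(F, v) = (F + v) - 35/43 = -35/43 + F + v)
X(-39) + x(m, W(12)) = -1/6*(-39) + (-35/43 - 116 + 2*12) = 13/2 + (-35/43 - 116 + 24) = 13/2 - 3991/43 = -7423/86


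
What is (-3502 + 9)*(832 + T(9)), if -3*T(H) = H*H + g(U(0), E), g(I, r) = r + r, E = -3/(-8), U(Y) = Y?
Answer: -11243967/4 ≈ -2.8110e+6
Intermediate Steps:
E = 3/8 (E = -3*(-⅛) = 3/8 ≈ 0.37500)
g(I, r) = 2*r
T(H) = -¼ - H²/3 (T(H) = -(H*H + 2*(3/8))/3 = -(H² + ¾)/3 = -(¾ + H²)/3 = -¼ - H²/3)
(-3502 + 9)*(832 + T(9)) = (-3502 + 9)*(832 + (-¼ - ⅓*9²)) = -3493*(832 + (-¼ - ⅓*81)) = -3493*(832 + (-¼ - 27)) = -3493*(832 - 109/4) = -3493*3219/4 = -11243967/4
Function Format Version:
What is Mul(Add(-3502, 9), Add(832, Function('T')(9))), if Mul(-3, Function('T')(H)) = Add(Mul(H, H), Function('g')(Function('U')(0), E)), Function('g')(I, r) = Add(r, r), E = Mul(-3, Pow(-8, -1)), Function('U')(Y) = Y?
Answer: Rational(-11243967, 4) ≈ -2.8110e+6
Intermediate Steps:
E = Rational(3, 8) (E = Mul(-3, Rational(-1, 8)) = Rational(3, 8) ≈ 0.37500)
Function('g')(I, r) = Mul(2, r)
Function('T')(H) = Add(Rational(-1, 4), Mul(Rational(-1, 3), Pow(H, 2))) (Function('T')(H) = Mul(Rational(-1, 3), Add(Mul(H, H), Mul(2, Rational(3, 8)))) = Mul(Rational(-1, 3), Add(Pow(H, 2), Rational(3, 4))) = Mul(Rational(-1, 3), Add(Rational(3, 4), Pow(H, 2))) = Add(Rational(-1, 4), Mul(Rational(-1, 3), Pow(H, 2))))
Mul(Add(-3502, 9), Add(832, Function('T')(9))) = Mul(Add(-3502, 9), Add(832, Add(Rational(-1, 4), Mul(Rational(-1, 3), Pow(9, 2))))) = Mul(-3493, Add(832, Add(Rational(-1, 4), Mul(Rational(-1, 3), 81)))) = Mul(-3493, Add(832, Add(Rational(-1, 4), -27))) = Mul(-3493, Add(832, Rational(-109, 4))) = Mul(-3493, Rational(3219, 4)) = Rational(-11243967, 4)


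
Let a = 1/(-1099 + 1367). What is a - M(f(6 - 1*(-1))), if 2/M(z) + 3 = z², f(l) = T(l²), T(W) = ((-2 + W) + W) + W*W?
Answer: 3117235/835490804 ≈ 0.0037310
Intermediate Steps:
T(W) = -2 + W² + 2*W (T(W) = (-2 + 2*W) + W² = -2 + W² + 2*W)
f(l) = -2 + l⁴ + 2*l² (f(l) = -2 + (l²)² + 2*l² = -2 + l⁴ + 2*l²)
a = 1/268 ≈ 0.0037313
M(z) = 2/(-3 + z²)
a - M(f(6 - 1*(-1))) = 1/268 - 2/(-3 + (-2 + (6 - 1*(-1))⁴ + 2*(6 - 1*(-1))²)²) = 1/268 - 2/(-3 + (-2 + (6 + 1)⁴ + 2*(6 + 1)²)²) = 1/268 - 2/(-3 + (-2 + 7⁴ + 2*7²)²) = 1/268 - 2/(-3 + (-2 + 2401 + 2*49)²) = 1/268 - 2/(-3 + (-2 + 2401 + 98)²) = 1/268 - 2/(-3 + 2497²) = 1/268 - 2/(-3 + 6235009) = 1/268 - 2/6235006 = 1/268 - 1*1/3117503 = 1/268 - 1/3117503 = 3117235/835490804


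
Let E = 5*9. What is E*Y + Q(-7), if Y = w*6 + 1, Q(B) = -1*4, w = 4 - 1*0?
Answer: 1121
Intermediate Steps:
w = 4 (w = 4 + 0 = 4)
E = 45
Q(B) = -4
Y = 25 (Y = 4*6 + 1 = 24 + 1 = 25)
E*Y + Q(-7) = 45*25 - 4 = 1125 - 4 = 1121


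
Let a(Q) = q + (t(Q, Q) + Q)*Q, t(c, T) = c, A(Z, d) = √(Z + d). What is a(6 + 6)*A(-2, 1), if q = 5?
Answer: 293*I ≈ 293.0*I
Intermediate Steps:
a(Q) = 5 + 2*Q² (a(Q) = 5 + (Q + Q)*Q = 5 + (2*Q)*Q = 5 + 2*Q²)
a(6 + 6)*A(-2, 1) = (5 + 2*(6 + 6)²)*√(-2 + 1) = (5 + 2*12²)*√(-1) = (5 + 2*144)*I = (5 + 288)*I = 293*I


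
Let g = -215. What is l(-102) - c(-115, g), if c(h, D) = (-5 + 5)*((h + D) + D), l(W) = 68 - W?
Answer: 170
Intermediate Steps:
c(h, D) = 0 (c(h, D) = 0*((D + h) + D) = 0*(h + 2*D) = 0)
l(-102) - c(-115, g) = (68 - 1*(-102)) - 1*0 = (68 + 102) + 0 = 170 + 0 = 170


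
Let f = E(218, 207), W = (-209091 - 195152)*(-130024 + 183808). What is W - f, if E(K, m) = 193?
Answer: -21741805705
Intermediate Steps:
W = -21741805512 (W = -404243*53784 = -21741805512)
f = 193
W - f = -21741805512 - 1*193 = -21741805512 - 193 = -21741805705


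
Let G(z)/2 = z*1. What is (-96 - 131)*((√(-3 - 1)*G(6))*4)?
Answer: -21792*I ≈ -21792.0*I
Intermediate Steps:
G(z) = 2*z (G(z) = 2*(z*1) = 2*z)
(-96 - 131)*((√(-3 - 1)*G(6))*4) = (-96 - 131)*((√(-3 - 1)*(2*6))*4) = -227*√(-4)*12*4 = -227*(2*I)*12*4 = -227*24*I*4 = -21792*I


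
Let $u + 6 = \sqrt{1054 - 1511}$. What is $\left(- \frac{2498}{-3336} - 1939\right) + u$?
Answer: $- \frac{3243011}{1668} + i \sqrt{457} \approx -1944.3 + 21.378 i$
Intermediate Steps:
$u = -6 + i \sqrt{457}$ ($u = -6 + \sqrt{1054 - 1511} = -6 + \sqrt{-457} = -6 + i \sqrt{457} \approx -6.0 + 21.378 i$)
$\left(- \frac{2498}{-3336} - 1939\right) + u = \left(- \frac{2498}{-3336} - 1939\right) - \left(6 - i \sqrt{457}\right) = \left(\left(-2498\right) \left(- \frac{1}{3336}\right) - 1939\right) - \left(6 - i \sqrt{457}\right) = \left(\frac{1249}{1668} - 1939\right) - \left(6 - i \sqrt{457}\right) = - \frac{3233003}{1668} - \left(6 - i \sqrt{457}\right) = - \frac{3243011}{1668} + i \sqrt{457}$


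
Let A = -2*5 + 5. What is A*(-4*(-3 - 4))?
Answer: -140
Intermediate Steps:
A = -5 (A = -10 + 5 = -5)
A*(-4*(-3 - 4)) = -(-20)*(-3 - 4) = -(-20)*(-7) = -5*28 = -140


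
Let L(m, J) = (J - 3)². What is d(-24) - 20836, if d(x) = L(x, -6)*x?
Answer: -22780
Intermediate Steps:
L(m, J) = (-3 + J)²
d(x) = 81*x (d(x) = (-3 - 6)²*x = (-9)²*x = 81*x)
d(-24) - 20836 = 81*(-24) - 20836 = -1944 - 20836 = -22780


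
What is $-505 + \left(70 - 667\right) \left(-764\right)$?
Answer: $455603$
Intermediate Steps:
$-505 + \left(70 - 667\right) \left(-764\right) = -505 - -456108 = -505 + 456108 = 455603$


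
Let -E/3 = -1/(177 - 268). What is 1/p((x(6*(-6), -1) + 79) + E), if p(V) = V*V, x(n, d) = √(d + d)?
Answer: 8281/(7186 + 91*I*√2)² ≈ 0.00016021 - 5.7402e-6*I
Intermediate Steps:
x(n, d) = √2*√d (x(n, d) = √(2*d) = √2*√d)
E = -3/91 (E = -(-3)/(177 - 268) = -(-3)/(-91) = -(-3)*(-1)/91 = -3*1/91 = -3/91 ≈ -0.032967)
p(V) = V²
1/p((x(6*(-6), -1) + 79) + E) = 1/(((√2*√(-1) + 79) - 3/91)²) = 1/(((√2*I + 79) - 3/91)²) = 1/(((I*√2 + 79) - 3/91)²) = 1/(((79 + I*√2) - 3/91)²) = 1/((7186/91 + I*√2)²) = (7186/91 + I*√2)⁻²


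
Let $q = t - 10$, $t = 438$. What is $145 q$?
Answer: $62060$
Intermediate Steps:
$q = 428$ ($q = 438 - 10 = 428$)
$145 q = 145 \cdot 428 = 62060$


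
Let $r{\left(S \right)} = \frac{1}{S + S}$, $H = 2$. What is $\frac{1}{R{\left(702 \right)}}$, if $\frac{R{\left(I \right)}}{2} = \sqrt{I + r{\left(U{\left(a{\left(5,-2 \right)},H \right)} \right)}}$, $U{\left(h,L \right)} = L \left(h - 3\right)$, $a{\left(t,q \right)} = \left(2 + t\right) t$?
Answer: $\frac{4 \sqrt{179714}}{89857} \approx 0.018871$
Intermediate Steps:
$a{\left(t,q \right)} = t \left(2 + t\right)$
$U{\left(h,L \right)} = L \left(-3 + h\right)$
$r{\left(S \right)} = \frac{1}{2 S}$
$R{\left(I \right)} = 2 \sqrt{\frac{1}{128} + I}$ ($R{\left(I \right)} = 2 \sqrt{I + \frac{1}{2 \cdot 2 \left(-3 + 5 \left(2 + 5\right)\right)}} = 2 \sqrt{I + \frac{1}{2 \cdot 2 \left(-3 + 5 \cdot 7\right)}} = 2 \sqrt{I + \frac{1}{2 \cdot 2 \left(-3 + 35\right)}} = 2 \sqrt{I + \frac{1}{2 \cdot 2 \cdot 32}} = 2 \sqrt{I + \frac{1}{2 \cdot 64}} = 2 \sqrt{I + \frac{1}{2} \cdot \frac{1}{64}} = 2 \sqrt{I + \frac{1}{128}} = 2 \sqrt{\frac{1}{128} + I}$)
$\frac{1}{R{\left(702 \right)}} = \frac{1}{\frac{1}{8} \sqrt{2 + 256 \cdot 702}} = \frac{1}{\frac{1}{8} \sqrt{2 + 179712}} = \frac{1}{\frac{1}{8} \sqrt{179714}} = \frac{4 \sqrt{179714}}{89857}$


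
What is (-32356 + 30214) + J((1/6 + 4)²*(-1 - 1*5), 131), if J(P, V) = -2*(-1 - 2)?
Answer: -2136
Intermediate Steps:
J(P, V) = 6 (J(P, V) = -2*(-3) = 6)
(-32356 + 30214) + J((1/6 + 4)²*(-1 - 1*5), 131) = (-32356 + 30214) + 6 = -2142 + 6 = -2136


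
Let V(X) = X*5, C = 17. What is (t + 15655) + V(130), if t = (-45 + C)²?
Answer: 17089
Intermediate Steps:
V(X) = 5*X
t = 784 (t = (-45 + 17)² = (-28)² = 784)
(t + 15655) + V(130) = (784 + 15655) + 5*130 = 16439 + 650 = 17089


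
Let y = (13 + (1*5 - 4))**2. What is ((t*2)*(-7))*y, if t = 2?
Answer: -5488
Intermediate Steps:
y = 196 (y = (13 + (5 - 4))**2 = (13 + 1)**2 = 14**2 = 196)
((t*2)*(-7))*y = ((2*2)*(-7))*196 = (4*(-7))*196 = -28*196 = -5488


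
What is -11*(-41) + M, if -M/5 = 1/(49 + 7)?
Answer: 25251/56 ≈ 450.91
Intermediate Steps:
M = -5/56 (M = -5/(49 + 7) = -5/56 ≈ -0.089286)
-11*(-41) + M = -11*(-41) - 5/56 = 451 - 5/56 = 25251/56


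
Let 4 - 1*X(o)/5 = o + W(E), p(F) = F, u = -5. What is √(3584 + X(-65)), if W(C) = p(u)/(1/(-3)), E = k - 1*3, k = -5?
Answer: √3854 ≈ 62.081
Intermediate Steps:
E = -8 (E = -5 - 1*3 = -5 - 3 = -8)
W(C) = 15 (W(C) = -5/(1/(-3)) = -5/(-⅓) = -5*(-3) = 15)
X(o) = -55 - 5*o (X(o) = 20 - 5*(o + 15) = 20 - 5*(15 + o) = 20 + (-75 - 5*o) = -55 - 5*o)
√(3584 + X(-65)) = √(3584 + (-55 - 5*(-65))) = √(3584 + (-55 + 325)) = √(3584 + 270) = √3854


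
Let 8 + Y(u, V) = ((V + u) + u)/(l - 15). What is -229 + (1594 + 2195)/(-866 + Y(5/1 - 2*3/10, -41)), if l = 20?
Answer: -1711748/7337 ≈ -233.30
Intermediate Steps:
Y(u, V) = -8 + V/5 + 2*u/5 (Y(u, V) = -8 + ((V + u) + u)/(20 - 15) = -8 + (V + 2*u)/5 = -8 + (V + 2*u)*(⅕) = -8 + (V/5 + 2*u/5) = -8 + V/5 + 2*u/5)
-229 + (1594 + 2195)/(-866 + Y(5/1 - 2*3/10, -41)) = -229 + (1594 + 2195)/(-866 + (-8 + (⅕)*(-41) + 2*(5/1 - 2*3/10)/5)) = -229 + 3789/(-866 + (-8 - 41/5 + 2*(5*1 - 6*⅒)/5)) = -229 + 3789/(-866 + (-8 - 41/5 + 2*(5 - ⅗)/5)) = -229 + 3789/(-866 + (-8 - 41/5 + (⅖)*(22/5))) = -229 + 3789/(-866 + (-8 - 41/5 + 44/25)) = -229 + 3789/(-866 - 361/25) = -229 + 3789/(-22011/25) = -229 + 3789*(-25/22011) = -229 - 31575/7337 = -1711748/7337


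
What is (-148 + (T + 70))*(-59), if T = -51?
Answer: 7611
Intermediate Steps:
(-148 + (T + 70))*(-59) = (-148 + (-51 + 70))*(-59) = (-148 + 19)*(-59) = -129*(-59) = 7611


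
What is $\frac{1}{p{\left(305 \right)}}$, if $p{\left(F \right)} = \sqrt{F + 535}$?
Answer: $\frac{\sqrt{210}}{420} \approx 0.034503$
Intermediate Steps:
$p{\left(F \right)} = \sqrt{535 + F}$
$\frac{1}{p{\left(305 \right)}} = \frac{1}{\sqrt{535 + 305}} = \frac{1}{\sqrt{840}} = \frac{1}{2 \sqrt{210}} = \frac{\sqrt{210}}{420}$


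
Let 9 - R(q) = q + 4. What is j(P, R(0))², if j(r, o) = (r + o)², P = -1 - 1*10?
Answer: 1296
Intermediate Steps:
P = -11 (P = -1 - 10 = -11)
R(q) = 5 - q (R(q) = 9 - (q + 4) = 9 - (4 + q) = 9 + (-4 - q) = 5 - q)
j(r, o) = (o + r)²
j(P, R(0))² = (((5 - 1*0) - 11)²)² = (((5 + 0) - 11)²)² = ((5 - 11)²)² = ((-6)²)² = 36² = 1296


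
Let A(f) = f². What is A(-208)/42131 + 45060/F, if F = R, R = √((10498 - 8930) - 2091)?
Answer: 43264/42131 - 45060*I*√523/523 ≈ 1.0269 - 1970.3*I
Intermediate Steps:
R = I*√523 (R = √(1568 - 2091) = √(-523) = I*√523 ≈ 22.869*I)
F = I*√523 ≈ 22.869*I
A(-208)/42131 + 45060/F = (-208)²/42131 + 45060/((I*√523)) = 43264*(1/42131) + 45060*(-I*√523/523) = 43264/42131 - 45060*I*√523/523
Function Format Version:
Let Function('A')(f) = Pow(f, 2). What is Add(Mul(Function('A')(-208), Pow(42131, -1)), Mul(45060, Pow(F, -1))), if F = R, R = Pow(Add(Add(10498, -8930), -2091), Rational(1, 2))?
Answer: Add(Rational(43264, 42131), Mul(Rational(-45060, 523), I, Pow(523, Rational(1, 2)))) ≈ Add(1.0269, Mul(-1970.3, I))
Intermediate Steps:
R = Mul(I, Pow(523, Rational(1, 2))) (R = Pow(Add(1568, -2091), Rational(1, 2)) = Pow(-523, Rational(1, 2)) = Mul(I, Pow(523, Rational(1, 2))) ≈ Mul(22.869, I))
F = Mul(I, Pow(523, Rational(1, 2))) ≈ Mul(22.869, I)
Add(Mul(Function('A')(-208), Pow(42131, -1)), Mul(45060, Pow(F, -1))) = Add(Mul(Pow(-208, 2), Pow(42131, -1)), Mul(45060, Pow(Mul(I, Pow(523, Rational(1, 2))), -1))) = Add(Mul(43264, Rational(1, 42131)), Mul(45060, Mul(Rational(-1, 523), I, Pow(523, Rational(1, 2))))) = Add(Rational(43264, 42131), Mul(Rational(-45060, 523), I, Pow(523, Rational(1, 2))))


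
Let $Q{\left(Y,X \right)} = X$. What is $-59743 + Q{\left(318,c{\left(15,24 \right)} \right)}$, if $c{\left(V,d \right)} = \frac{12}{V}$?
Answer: $- \frac{298711}{5} \approx -59742.0$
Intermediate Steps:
$-59743 + Q{\left(318,c{\left(15,24 \right)} \right)} = -59743 + \frac{12}{15} = -59743 + 12 \cdot \frac{1}{15} = -59743 + \frac{4}{5} = - \frac{298711}{5}$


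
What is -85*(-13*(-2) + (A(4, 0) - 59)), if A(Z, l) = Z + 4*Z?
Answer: 1105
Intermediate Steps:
A(Z, l) = 5*Z
-85*(-13*(-2) + (A(4, 0) - 59)) = -85*(-13*(-2) + (5*4 - 59)) = -85*(26 + (20 - 59)) = -85*(26 - 39) = -85*(-13) = 1105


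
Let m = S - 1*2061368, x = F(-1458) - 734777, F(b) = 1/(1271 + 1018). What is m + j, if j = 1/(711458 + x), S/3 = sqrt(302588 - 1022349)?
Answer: -110030031398209/53377190 + 21*I*sqrt(14689) ≈ -2.0614e+6 + 2545.2*I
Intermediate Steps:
F(b) = 1/2289
x = -1681904552/2289 (x = 1/2289 - 734777 = -1681904552/2289 ≈ -7.3478e+5)
S = 21*I*sqrt(14689) (S = 3*sqrt(302588 - 1022349) = 3*sqrt(-719761) = 3*(7*I*sqrt(14689)) = 21*I*sqrt(14689) ≈ 2545.2*I)
j = -2289/53377190 (j = 1/(711458 - 1681904552/2289) = 1/(-53377190/2289) = -2289/53377190 ≈ -4.2884e-5)
m = -2061368 + 21*I*sqrt(14689) (m = 21*I*sqrt(14689) - 1*2061368 = 21*I*sqrt(14689) - 2061368 = -2061368 + 21*I*sqrt(14689) ≈ -2.0614e+6 + 2545.2*I)
m + j = (-2061368 + 21*I*sqrt(14689)) - 2289/53377190 = -110030031398209/53377190 + 21*I*sqrt(14689)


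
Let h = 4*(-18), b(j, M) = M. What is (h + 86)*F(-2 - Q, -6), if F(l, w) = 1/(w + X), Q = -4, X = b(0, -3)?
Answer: -14/9 ≈ -1.5556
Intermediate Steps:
h = -72
X = -3
F(l, w) = 1/(-3 + w) (F(l, w) = 1/(w - 3) = 1/(-3 + w))
(h + 86)*F(-2 - Q, -6) = (-72 + 86)/(-3 - 6) = 14/(-9) = 14*(-⅑) = -14/9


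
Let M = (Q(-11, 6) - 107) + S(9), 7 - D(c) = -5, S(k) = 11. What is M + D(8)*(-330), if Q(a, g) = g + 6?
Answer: -4044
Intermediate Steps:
Q(a, g) = 6 + g
D(c) = 12 (D(c) = 7 - 1*(-5) = 7 + 5 = 12)
M = -84 (M = ((6 + 6) - 107) + 11 = (12 - 107) + 11 = -95 + 11 = -84)
M + D(8)*(-330) = -84 + 12*(-330) = -84 - 3960 = -4044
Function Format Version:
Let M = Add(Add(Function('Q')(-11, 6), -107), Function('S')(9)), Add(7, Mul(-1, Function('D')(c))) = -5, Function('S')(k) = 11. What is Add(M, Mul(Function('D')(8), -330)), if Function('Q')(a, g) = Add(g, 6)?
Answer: -4044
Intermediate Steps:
Function('Q')(a, g) = Add(6, g)
Function('D')(c) = 12 (Function('D')(c) = Add(7, Mul(-1, -5)) = Add(7, 5) = 12)
M = -84 (M = Add(Add(Add(6, 6), -107), 11) = Add(Add(12, -107), 11) = Add(-95, 11) = -84)
Add(M, Mul(Function('D')(8), -330)) = Add(-84, Mul(12, -330)) = Add(-84, -3960) = -4044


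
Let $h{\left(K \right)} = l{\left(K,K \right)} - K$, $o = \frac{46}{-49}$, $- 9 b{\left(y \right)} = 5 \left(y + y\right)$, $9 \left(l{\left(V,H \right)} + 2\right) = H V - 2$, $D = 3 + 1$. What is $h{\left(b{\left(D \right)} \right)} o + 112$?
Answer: $\frac{550376}{5103} \approx 107.85$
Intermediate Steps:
$D = 4$
$l{\left(V,H \right)} = - \frac{20}{9} + \frac{H V}{9}$ ($l{\left(V,H \right)} = -2 + \frac{H V - 2}{9} = -2 + \frac{-2 + H V}{9} = -2 + \left(- \frac{2}{9} + \frac{H V}{9}\right) = - \frac{20}{9} + \frac{H V}{9}$)
$b{\left(y \right)} = - \frac{10 y}{9}$ ($b{\left(y \right)} = - \frac{5 \left(y + y\right)}{9} = - \frac{5 \cdot 2 y}{9} = - \frac{10 y}{9}$)
$o = - \frac{46}{49}$ ($o = 46 \left(- \frac{1}{49}\right) = - \frac{46}{49} \approx -0.93878$)
$h{\left(K \right)} = - \frac{20}{9} - K + \frac{K^{2}}{9}$ ($h{\left(K \right)} = \left(- \frac{20}{9} + \frac{K K}{9}\right) - K = \left(- \frac{20}{9} + \frac{K^{2}}{9}\right) - K = - \frac{20}{9} - K + \frac{K^{2}}{9}$)
$h{\left(b{\left(D \right)} \right)} o + 112 = \left(- \frac{20}{9} - \left(- \frac{10}{9}\right) 4 + \frac{\left(\left(- \frac{10}{9}\right) 4\right)^{2}}{9}\right) \left(- \frac{46}{49}\right) + 112 = \left(- \frac{20}{9} - - \frac{40}{9} + \frac{\left(- \frac{40}{9}\right)^{2}}{9}\right) \left(- \frac{46}{49}\right) + 112 = \left(- \frac{20}{9} + \frac{40}{9} + \frac{1}{9} \cdot \frac{1600}{81}\right) \left(- \frac{46}{49}\right) + 112 = \left(- \frac{20}{9} + \frac{40}{9} + \frac{1600}{729}\right) \left(- \frac{46}{49}\right) + 112 = \frac{3220}{729} \left(- \frac{46}{49}\right) + 112 = - \frac{21160}{5103} + 112 = \frac{550376}{5103}$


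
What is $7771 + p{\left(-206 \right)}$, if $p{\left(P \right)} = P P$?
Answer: $50207$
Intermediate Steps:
$p{\left(P \right)} = P^{2}$
$7771 + p{\left(-206 \right)} = 7771 + \left(-206\right)^{2} = 7771 + 42436 = 50207$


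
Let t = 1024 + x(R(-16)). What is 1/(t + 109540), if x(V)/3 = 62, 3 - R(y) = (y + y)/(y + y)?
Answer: 1/110750 ≈ 9.0293e-6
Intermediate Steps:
R(y) = 2 (R(y) = 3 - (y + y)/(y + y) = 3 - 2*y/(2*y) = 3 - 2*y*1/(2*y) = 3 - 1*1 = 3 - 1 = 2)
x(V) = 186 (x(V) = 3*62 = 186)
t = 1210 (t = 1024 + 186 = 1210)
1/(t + 109540) = 1/(1210 + 109540) = 1/110750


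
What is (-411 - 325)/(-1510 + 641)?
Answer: 736/869 ≈ 0.84695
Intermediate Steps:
(-411 - 325)/(-1510 + 641) = -736/(-869) = -736*(-1/869) = 736/869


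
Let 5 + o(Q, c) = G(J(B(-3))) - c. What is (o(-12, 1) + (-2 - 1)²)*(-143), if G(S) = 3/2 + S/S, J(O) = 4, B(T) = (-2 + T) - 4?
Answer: -1573/2 ≈ -786.50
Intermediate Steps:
B(T) = -6 + T
G(S) = 5/2 (G(S) = 3*(½) + 1 = 3/2 + 1 = 5/2)
o(Q, c) = -5/2 - c (o(Q, c) = -5 + (5/2 - c) = -5/2 - c)
(o(-12, 1) + (-2 - 1)²)*(-143) = ((-5/2 - 1*1) + (-2 - 1)²)*(-143) = ((-5/2 - 1) + (-3)²)*(-143) = (-7/2 + 9)*(-143) = (11/2)*(-143) = -1573/2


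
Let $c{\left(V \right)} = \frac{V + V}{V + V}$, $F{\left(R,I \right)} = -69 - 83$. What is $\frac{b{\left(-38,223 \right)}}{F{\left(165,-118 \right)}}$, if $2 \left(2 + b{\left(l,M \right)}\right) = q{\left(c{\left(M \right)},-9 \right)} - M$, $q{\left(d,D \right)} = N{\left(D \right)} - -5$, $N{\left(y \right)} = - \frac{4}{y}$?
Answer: $\frac{997}{1368} \approx 0.7288$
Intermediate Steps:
$F{\left(R,I \right)} = -152$
$c{\left(V \right)} = 1$ ($c{\left(V \right)} = \frac{2 V}{2 V} = 2 V \frac{1}{2 V} = 1$)
$q{\left(d,D \right)} = 5 - \frac{4}{D}$ ($q{\left(d,D \right)} = - \frac{4}{D} - -5 = - \frac{4}{D} + 5 = 5 - \frac{4}{D}$)
$b{\left(l,M \right)} = \frac{13}{18} - \frac{M}{2}$ ($b{\left(l,M \right)} = -2 + \frac{\left(5 - \frac{4}{-9}\right) - M}{2} = -2 + \frac{\left(5 - - \frac{4}{9}\right) - M}{2} = -2 + \frac{\left(5 + \frac{4}{9}\right) - M}{2} = -2 + \frac{\frac{49}{9} - M}{2} = -2 - \left(- \frac{49}{18} + \frac{M}{2}\right) = \frac{13}{18} - \frac{M}{2}$)
$\frac{b{\left(-38,223 \right)}}{F{\left(165,-118 \right)}} = \frac{\frac{13}{18} - \frac{223}{2}}{-152} = \left(\frac{13}{18} - \frac{223}{2}\right) \left(- \frac{1}{152}\right) = \left(- \frac{997}{9}\right) \left(- \frac{1}{152}\right) = \frac{997}{1368}$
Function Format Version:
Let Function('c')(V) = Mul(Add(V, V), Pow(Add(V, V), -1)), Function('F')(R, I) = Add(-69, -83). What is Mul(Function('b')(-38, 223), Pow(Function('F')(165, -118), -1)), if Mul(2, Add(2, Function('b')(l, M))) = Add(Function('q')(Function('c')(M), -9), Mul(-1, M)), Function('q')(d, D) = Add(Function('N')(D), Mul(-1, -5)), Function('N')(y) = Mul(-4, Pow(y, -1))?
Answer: Rational(997, 1368) ≈ 0.72880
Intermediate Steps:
Function('F')(R, I) = -152
Function('c')(V) = 1 (Function('c')(V) = Mul(Mul(2, V), Pow(Mul(2, V), -1)) = Mul(Mul(2, V), Mul(Rational(1, 2), Pow(V, -1))) = 1)
Function('q')(d, D) = Add(5, Mul(-4, Pow(D, -1))) (Function('q')(d, D) = Add(Mul(-4, Pow(D, -1)), Mul(-1, -5)) = Add(Mul(-4, Pow(D, -1)), 5) = Add(5, Mul(-4, Pow(D, -1))))
Function('b')(l, M) = Add(Rational(13, 18), Mul(Rational(-1, 2), M)) (Function('b')(l, M) = Add(-2, Mul(Rational(1, 2), Add(Add(5, Mul(-4, Pow(-9, -1))), Mul(-1, M)))) = Add(-2, Mul(Rational(1, 2), Add(Add(5, Mul(-4, Rational(-1, 9))), Mul(-1, M)))) = Add(-2, Mul(Rational(1, 2), Add(Add(5, Rational(4, 9)), Mul(-1, M)))) = Add(-2, Mul(Rational(1, 2), Add(Rational(49, 9), Mul(-1, M)))) = Add(-2, Add(Rational(49, 18), Mul(Rational(-1, 2), M))) = Add(Rational(13, 18), Mul(Rational(-1, 2), M)))
Mul(Function('b')(-38, 223), Pow(Function('F')(165, -118), -1)) = Mul(Add(Rational(13, 18), Mul(Rational(-1, 2), 223)), Pow(-152, -1)) = Mul(Add(Rational(13, 18), Rational(-223, 2)), Rational(-1, 152)) = Mul(Rational(-997, 9), Rational(-1, 152)) = Rational(997, 1368)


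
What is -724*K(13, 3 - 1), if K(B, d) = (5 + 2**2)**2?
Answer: -58644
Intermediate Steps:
K(B, d) = 81 (K(B, d) = (5 + 4)**2 = 9**2 = 81)
-724*K(13, 3 - 1) = -724*81 = -58644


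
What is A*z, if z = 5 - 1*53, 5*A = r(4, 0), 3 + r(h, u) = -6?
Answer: 432/5 ≈ 86.400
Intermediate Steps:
r(h, u) = -9 (r(h, u) = -3 - 6 = -9)
A = -9/5 (A = (⅕)*(-9) = -9/5 ≈ -1.8000)
z = -48 (z = 5 - 53 = -48)
A*z = -9/5*(-48) = 432/5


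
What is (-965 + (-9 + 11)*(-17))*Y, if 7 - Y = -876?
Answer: -882117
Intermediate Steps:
Y = 883 (Y = 7 - 1*(-876) = 7 + 876 = 883)
(-965 + (-9 + 11)*(-17))*Y = (-965 + (-9 + 11)*(-17))*883 = (-965 + 2*(-17))*883 = (-965 - 34)*883 = -999*883 = -882117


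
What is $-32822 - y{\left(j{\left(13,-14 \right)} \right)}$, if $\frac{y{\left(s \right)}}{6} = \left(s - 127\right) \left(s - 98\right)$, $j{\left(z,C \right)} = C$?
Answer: $-127574$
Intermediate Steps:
$y{\left(s \right)} = 6 \left(-127 + s\right) \left(-98 + s\right)$ ($y{\left(s \right)} = 6 \left(s - 127\right) \left(s - 98\right) = 6 \left(-127 + s\right) \left(-98 + s\right)$)
$-32822 - y{\left(j{\left(13,-14 \right)} \right)} = -32822 - \left(74676 - -18900 + 6 \left(-14\right)^{2}\right) = -32822 - \left(74676 + 18900 + 6 \cdot 196\right) = -32822 - \left(74676 + 18900 + 1176\right) = -32822 - 94752 = -127574$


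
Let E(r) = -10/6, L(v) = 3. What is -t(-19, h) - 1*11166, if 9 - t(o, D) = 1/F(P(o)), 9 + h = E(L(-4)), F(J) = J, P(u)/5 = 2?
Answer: -111749/10 ≈ -11175.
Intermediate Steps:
P(u) = 10 (P(u) = 5*2 = 10)
E(r) = -5/3 (E(r) = -10*⅙ = -5/3)
h = -32/3 (h = -9 - 5/3 = -32/3 ≈ -10.667)
t(o, D) = 89/10 (t(o, D) = 9 - 1/10 = 9 - 1*⅒ = 9 - ⅒ = 89/10)
-t(-19, h) - 1*11166 = -1*89/10 - 1*11166 = -89/10 - 11166 = -111749/10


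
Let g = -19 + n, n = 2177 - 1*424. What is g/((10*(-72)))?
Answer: -289/120 ≈ -2.4083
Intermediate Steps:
n = 1753 (n = 2177 - 424 = 1753)
g = 1734 (g = -19 + 1753 = 1734)
g/((10*(-72))) = 1734/((10*(-72))) = 1734/(-720) = 1734*(-1/720) = -289/120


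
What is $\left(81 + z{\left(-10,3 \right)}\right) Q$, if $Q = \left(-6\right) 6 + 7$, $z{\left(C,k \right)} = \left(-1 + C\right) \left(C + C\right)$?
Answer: $-8729$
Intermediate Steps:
$z{\left(C,k \right)} = 2 C \left(-1 + C\right)$ ($z{\left(C,k \right)} = \left(-1 + C\right) 2 C = 2 C \left(-1 + C\right)$)
$Q = -29$ ($Q = -36 + 7 = -29$)
$\left(81 + z{\left(-10,3 \right)}\right) Q = \left(81 + 2 \left(-10\right) \left(-1 - 10\right)\right) \left(-29\right) = \left(81 + 2 \left(-10\right) \left(-11\right)\right) \left(-29\right) = \left(81 + 220\right) \left(-29\right) = 301 \left(-29\right) = -8729$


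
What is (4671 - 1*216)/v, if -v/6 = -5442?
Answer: 495/3628 ≈ 0.13644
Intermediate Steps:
v = 32652 (v = -6*(-5442) = 32652)
(4671 - 1*216)/v = (4671 - 1*216)/32652 = (4671 - 216)*(1/32652) = 4455*(1/32652) = 495/3628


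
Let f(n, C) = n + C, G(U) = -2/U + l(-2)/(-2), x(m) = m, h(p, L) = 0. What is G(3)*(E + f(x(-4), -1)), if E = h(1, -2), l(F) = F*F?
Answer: 40/3 ≈ 13.333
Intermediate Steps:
l(F) = F²
E = 0
G(U) = -2 - 2/U (G(U) = -2/U + (-2)²/(-2) = -2/U + 4*(-½) = -2/U - 2 = -2 - 2/U)
f(n, C) = C + n
G(3)*(E + f(x(-4), -1)) = (-2 - 2/3)*(0 + (-1 - 4)) = (-2 - 2*⅓)*(0 - 5) = (-2 - ⅔)*(-5) = -8/3*(-5) = 40/3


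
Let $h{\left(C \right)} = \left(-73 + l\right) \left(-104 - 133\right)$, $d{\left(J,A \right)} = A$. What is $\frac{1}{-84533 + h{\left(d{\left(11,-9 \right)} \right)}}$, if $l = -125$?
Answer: $- \frac{1}{37607} \approx -2.6591 \cdot 10^{-5}$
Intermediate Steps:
$h{\left(C \right)} = 46926$ ($h{\left(C \right)} = \left(-73 - 125\right) \left(-104 - 133\right) = \left(-198\right) \left(-237\right) = 46926$)
$\frac{1}{-84533 + h{\left(d{\left(11,-9 \right)} \right)}} = \frac{1}{-84533 + 46926} = \frac{1}{-37607} = - \frac{1}{37607}$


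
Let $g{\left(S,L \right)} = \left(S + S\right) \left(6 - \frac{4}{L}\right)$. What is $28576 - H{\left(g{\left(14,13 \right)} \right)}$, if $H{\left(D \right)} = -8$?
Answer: $28584$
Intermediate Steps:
$g{\left(S,L \right)} = 2 S \left(6 - \frac{4}{L}\right)$
$28576 - H{\left(g{\left(14,13 \right)} \right)} = 28576 - -8 = 28576 + 8 = 28584$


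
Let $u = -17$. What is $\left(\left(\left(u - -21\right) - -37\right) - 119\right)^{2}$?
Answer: $6084$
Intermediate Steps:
$\left(\left(\left(u - -21\right) - -37\right) - 119\right)^{2} = \left(\left(\left(-17 - -21\right) - -37\right) - 119\right)^{2} = \left(\left(\left(-17 + 21\right) + 37\right) - 119\right)^{2} = \left(\left(4 + 37\right) - 119\right)^{2} = \left(41 - 119\right)^{2} = \left(-78\right)^{2} = 6084$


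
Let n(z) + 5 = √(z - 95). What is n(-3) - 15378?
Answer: -15383 + 7*I*√2 ≈ -15383.0 + 9.8995*I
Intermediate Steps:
n(z) = -5 + √(-95 + z) (n(z) = -5 + √(z - 95) = -5 + √(-95 + z))
n(-3) - 15378 = (-5 + √(-95 - 3)) - 15378 = (-5 + √(-98)) - 15378 = (-5 + 7*I*√2) - 15378 = -15383 + 7*I*√2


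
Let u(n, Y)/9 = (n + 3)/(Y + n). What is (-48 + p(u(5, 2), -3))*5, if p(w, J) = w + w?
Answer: -960/7 ≈ -137.14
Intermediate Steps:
u(n, Y) = 9*(3 + n)/(Y + n) (u(n, Y) = 9*((n + 3)/(Y + n)) = 9*((3 + n)/(Y + n)) = 9*(3 + n)/(Y + n))
p(w, J) = 2*w
(-48 + p(u(5, 2), -3))*5 = (-48 + 2*(9*(3 + 5)/(2 + 5)))*5 = (-48 + 2*(9*8/7))*5 = (-48 + 2*(9*(⅐)*8))*5 = (-48 + 2*(72/7))*5 = (-48 + 144/7)*5 = -192/7*5 = -960/7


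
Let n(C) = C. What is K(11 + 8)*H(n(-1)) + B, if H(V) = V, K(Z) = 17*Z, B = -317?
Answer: -640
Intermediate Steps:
K(11 + 8)*H(n(-1)) + B = (17*(11 + 8))*(-1) - 317 = (17*19)*(-1) - 317 = 323*(-1) - 317 = -323 - 317 = -640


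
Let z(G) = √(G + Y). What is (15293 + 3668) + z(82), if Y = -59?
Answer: 18961 + √23 ≈ 18966.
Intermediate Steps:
z(G) = √(-59 + G) (z(G) = √(G - 59) = √(-59 + G))
(15293 + 3668) + z(82) = (15293 + 3668) + √(-59 + 82) = 18961 + √23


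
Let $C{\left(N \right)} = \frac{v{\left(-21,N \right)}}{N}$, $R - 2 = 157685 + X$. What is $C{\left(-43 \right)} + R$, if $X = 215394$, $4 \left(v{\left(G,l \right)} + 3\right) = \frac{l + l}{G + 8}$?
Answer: $\frac{417104593}{1118} \approx 3.7308 \cdot 10^{5}$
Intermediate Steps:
$v{\left(G,l \right)} = -3 + \frac{l}{2 \left(8 + G\right)}$ ($v{\left(G,l \right)} = -3 + \frac{\left(l + l\right) \frac{1}{G + 8}}{4} = -3 + \frac{2 l \frac{1}{8 + G}}{4} = -3 + \frac{l}{2 \left(8 + G\right)}$)
$R = 373081$ ($R = 2 + \left(157685 + 215394\right) = 2 + 373079 = 373081$)
$C{\left(N \right)} = \frac{-3 - \frac{N}{26}}{N}$ ($C{\left(N \right)} = \frac{\frac{1}{2} \frac{1}{8 - 21} \left(-48 + N - -126\right)}{N} = \frac{\frac{1}{2} \frac{1}{-13} \left(-48 + N + 126\right)}{N} = \frac{\frac{1}{2} \left(- \frac{1}{13}\right) \left(78 + N\right)}{N} = \frac{-3 - \frac{N}{26}}{N}$)
$C{\left(-43 \right)} + R = \frac{-78 - -43}{26 \left(-43\right)} + 373081 = \frac{1}{26} \left(- \frac{1}{43}\right) \left(-78 + 43\right) + 373081 = \frac{1}{26} \left(- \frac{1}{43}\right) \left(-35\right) + 373081 = \frac{35}{1118} + 373081 = \frac{417104593}{1118}$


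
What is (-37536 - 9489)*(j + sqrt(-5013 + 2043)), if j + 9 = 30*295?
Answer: -415748025 - 141075*I*sqrt(330) ≈ -4.1575e+8 - 2.5628e+6*I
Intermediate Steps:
j = 8841 (j = -9 + 30*295 = -9 + 8850 = 8841)
(-37536 - 9489)*(j + sqrt(-5013 + 2043)) = (-37536 - 9489)*(8841 + sqrt(-5013 + 2043)) = -47025*(8841 + sqrt(-2970)) = -47025*(8841 + 3*I*sqrt(330)) = -415748025 - 141075*I*sqrt(330)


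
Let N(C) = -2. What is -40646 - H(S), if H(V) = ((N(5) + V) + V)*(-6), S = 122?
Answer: -39194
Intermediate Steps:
H(V) = 12 - 12*V (H(V) = ((-2 + V) + V)*(-6) = (-2 + 2*V)*(-6) = 12 - 12*V)
-40646 - H(S) = -40646 - (12 - 12*122) = -40646 - (12 - 1464) = -40646 - 1*(-1452) = -40646 + 1452 = -39194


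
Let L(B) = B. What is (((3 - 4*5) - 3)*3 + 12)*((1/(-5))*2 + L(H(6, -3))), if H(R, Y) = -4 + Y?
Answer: 1776/5 ≈ 355.20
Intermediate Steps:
(((3 - 4*5) - 3)*3 + 12)*((1/(-5))*2 + L(H(6, -3))) = (((3 - 4*5) - 3)*3 + 12)*((1/(-5))*2 + (-4 - 3)) = (((3 - 20) - 3)*3 + 12)*((1*(-1/5))*2 - 7) = ((-17 - 3)*3 + 12)*(-1/5*2 - 7) = (-20*3 + 12)*(-2/5 - 7) = (-60 + 12)*(-37/5) = -48*(-37/5) = 1776/5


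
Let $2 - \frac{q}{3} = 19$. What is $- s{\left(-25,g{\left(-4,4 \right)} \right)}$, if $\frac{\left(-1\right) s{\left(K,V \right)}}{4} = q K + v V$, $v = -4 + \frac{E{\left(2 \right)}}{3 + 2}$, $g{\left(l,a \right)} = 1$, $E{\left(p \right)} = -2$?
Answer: $\frac{25412}{5} \approx 5082.4$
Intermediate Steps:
$q = -51$ ($q = 6 - 57 = -51$)
$v = - \frac{22}{5}$ ($v = -4 + \frac{1}{3 + 2} \left(-2\right) = -4 + \frac{1}{5} \left(-2\right) = -4 - \frac{2}{5} = - \frac{22}{5} \approx -4.4$)
$s{\left(K,V \right)} = 204 K + \frac{88 V}{5}$ ($s{\left(K,V \right)} = - 4 \left(- 51 K - \frac{22 V}{5}\right) = 204 K + \frac{88 V}{5}$)
$- s{\left(-25,g{\left(-4,4 \right)} \right)} = - (204 \left(-25\right) + \frac{88}{5} \cdot 1) = - (-5100 + \frac{88}{5}) = \left(-1\right) \left(- \frac{25412}{5}\right) = \frac{25412}{5}$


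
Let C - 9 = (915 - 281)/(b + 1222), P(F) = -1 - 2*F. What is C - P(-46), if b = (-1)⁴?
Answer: -99652/1223 ≈ -81.482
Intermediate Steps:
b = 1
C = 11641/1223 (C = 9 + (915 - 281)/(1 + 1222) = 9 + 634/1223 = 11641/1223 ≈ 9.5184)
C - P(-46) = 11641/1223 - (-1 - 2*(-46)) = 11641/1223 - (-1 + 92) = 11641/1223 - 1*91 = 11641/1223 - 91 = -99652/1223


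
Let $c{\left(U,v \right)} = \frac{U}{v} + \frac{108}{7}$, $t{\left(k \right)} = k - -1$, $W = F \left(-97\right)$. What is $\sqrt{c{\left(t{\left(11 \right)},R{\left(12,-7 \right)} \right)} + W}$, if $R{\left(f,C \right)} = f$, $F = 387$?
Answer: $\frac{i \sqrt{1838606}}{7} \approx 193.71 i$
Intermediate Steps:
$W = -37539$ ($W = 387 \left(-97\right) = -37539$)
$t{\left(k \right)} = 1 + k$ ($t{\left(k \right)} = k + 1 = 1 + k$)
$c{\left(U,v \right)} = \frac{108}{7} + \frac{U}{v}$ ($c{\left(U,v \right)} = \frac{U}{v} + 108 \cdot \frac{1}{7} = \frac{U}{v} + \frac{108}{7} = \frac{108}{7} + \frac{U}{v}$)
$\sqrt{c{\left(t{\left(11 \right)},R{\left(12,-7 \right)} \right)} + W} = \sqrt{\left(\frac{108}{7} + \frac{1 + 11}{12}\right) - 37539} = \sqrt{\left(\frac{108}{7} + 12 \cdot \frac{1}{12}\right) - 37539} = \sqrt{\left(\frac{108}{7} + 1\right) - 37539} = \sqrt{\frac{115}{7} - 37539} = \sqrt{- \frac{262658}{7}} = \frac{i \sqrt{1838606}}{7}$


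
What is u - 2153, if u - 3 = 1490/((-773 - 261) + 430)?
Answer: -650045/302 ≈ -2152.5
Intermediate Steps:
u = 161/302 (u = 3 + 1490/((-773 - 261) + 430) = 3 + 1490/(-1034 + 430) = 3 + 1490/(-604) = 3 + 1490*(-1/604) = 3 - 745/302 = 161/302 ≈ 0.53311)
u - 2153 = 161/302 - 2153 = -650045/302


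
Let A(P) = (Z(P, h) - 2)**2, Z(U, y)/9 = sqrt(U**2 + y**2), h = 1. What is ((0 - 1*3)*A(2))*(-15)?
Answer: 18405 - 1620*sqrt(5) ≈ 14783.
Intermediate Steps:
Z(U, y) = 9*sqrt(U**2 + y**2)
A(P) = (-2 + 9*sqrt(1 + P**2))**2 (A(P) = (9*sqrt(P**2 + 1**2) - 2)**2 = (9*sqrt(P**2 + 1) - 2)**2 = (9*sqrt(1 + P**2) - 2)**2 = (-2 + 9*sqrt(1 + P**2))**2)
((0 - 1*3)*A(2))*(-15) = ((0 - 1*3)*(-2 + 9*sqrt(1 + 2**2))**2)*(-15) = ((0 - 3)*(-2 + 9*sqrt(1 + 4))**2)*(-15) = -3*(-2 + 9*sqrt(5))**2*(-15) = 45*(-2 + 9*sqrt(5))**2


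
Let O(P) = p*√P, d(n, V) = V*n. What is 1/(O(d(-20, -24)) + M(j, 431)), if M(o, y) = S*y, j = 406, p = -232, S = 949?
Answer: 409019/167270706841 + 928*√30/167270706841 ≈ 2.4756e-6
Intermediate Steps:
O(P) = -232*√P
M(o, y) = 949*y
1/(O(d(-20, -24)) + M(j, 431)) = 1/(-232*4*√30 + 949*431) = 1/(-928*√30 + 409019) = 1/(409019 - 928*√30)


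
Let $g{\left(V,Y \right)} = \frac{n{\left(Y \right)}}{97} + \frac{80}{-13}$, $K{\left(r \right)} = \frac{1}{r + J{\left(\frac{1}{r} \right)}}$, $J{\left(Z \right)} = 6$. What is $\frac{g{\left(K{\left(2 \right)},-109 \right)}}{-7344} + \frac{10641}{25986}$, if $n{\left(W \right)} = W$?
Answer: $\frac{5487915337}{13369485168} \approx 0.41048$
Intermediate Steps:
$K{\left(r \right)} = \frac{1}{6 + r}$ ($K{\left(r \right)} = \frac{1}{r + 6} = \frac{1}{6 + r}$)
$g{\left(V,Y \right)} = - \frac{80}{13} + \frac{Y}{97}$ ($g{\left(V,Y \right)} = \frac{Y}{97} + \frac{80}{-13} = Y \frac{1}{97} + 80 \left(- \frac{1}{13}\right) = \frac{Y}{97} - \frac{80}{13} = - \frac{80}{13} + \frac{Y}{97}$)
$\frac{g{\left(K{\left(2 \right)},-109 \right)}}{-7344} + \frac{10641}{25986} = \frac{- \frac{80}{13} + \frac{1}{97} \left(-109\right)}{-7344} + \frac{10641}{25986} = \left(- \frac{80}{13} - \frac{109}{97}\right) \left(- \frac{1}{7344}\right) + 10641 \cdot \frac{1}{25986} = \left(- \frac{9177}{1261}\right) \left(- \frac{1}{7344}\right) + \frac{3547}{8662} = \frac{3059}{3086928} + \frac{3547}{8662} = \frac{5487915337}{13369485168}$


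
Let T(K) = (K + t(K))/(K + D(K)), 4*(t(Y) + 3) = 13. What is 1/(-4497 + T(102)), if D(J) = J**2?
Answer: -42024/188981519 ≈ -0.00022237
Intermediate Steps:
t(Y) = 1/4 (t(Y) = -3 + (1/4)*13 = -3 + 13/4 = 1/4)
T(K) = (1/4 + K)/(K + K**2) (T(K) = (K + 1/4)/(K + K**2) = (1/4 + K)/(K + K**2))
1/(-4497 + T(102)) = 1/(-4497 + (1/4 + 102)/(102*(1 + 102))) = 1/(-4497 + (1/102)*(409/4)/103) = 1/(-4497 + (1/102)*(1/103)*(409/4)) = 1/(-4497 + 409/42024) = 1/(-188981519/42024) = -42024/188981519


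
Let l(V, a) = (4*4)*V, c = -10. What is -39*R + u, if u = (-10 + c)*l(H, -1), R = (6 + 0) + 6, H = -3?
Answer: 492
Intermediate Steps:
R = 12 (R = 6 + 6 = 12)
l(V, a) = 16*V
u = 960 (u = (-10 - 10)*(16*(-3)) = -20*(-48) = 960)
-39*R + u = -39*12 + 960 = -468 + 960 = 492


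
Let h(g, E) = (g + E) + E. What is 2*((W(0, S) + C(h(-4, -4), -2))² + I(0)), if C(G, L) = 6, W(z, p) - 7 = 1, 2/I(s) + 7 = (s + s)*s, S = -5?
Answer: 2740/7 ≈ 391.43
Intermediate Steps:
h(g, E) = g + 2*E (h(g, E) = (E + g) + E = g + 2*E)
I(s) = 2/(-7 + 2*s²) (I(s) = 2/(-7 + (s + s)*s) = 2/(-7 + (2*s)*s) = 2/(-7 + 2*s²))
W(z, p) = 8 (W(z, p) = 7 + 1 = 8)
2*((W(0, S) + C(h(-4, -4), -2))² + I(0)) = 2*((8 + 6)² + 2/(-7 + 2*0²)) = 2*(14² + 2/(-7 + 2*0)) = 2*(196 + 2/(-7 + 0)) = 2*(196 + 2/(-7)) = 2*(196 + 2*(-⅐)) = 2*(196 - 2/7) = 2*(1370/7) = 2740/7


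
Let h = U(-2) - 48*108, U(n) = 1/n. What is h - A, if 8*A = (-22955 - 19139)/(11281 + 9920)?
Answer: -439645291/84804 ≈ -5184.3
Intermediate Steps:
U(n) = 1/n
A = -21047/84804 (A = ((-22955 - 19139)/(11281 + 9920))/8 = (-42094/21201)/8 = (-42094*1/21201)/8 = (1/8)*(-42094/21201) = -21047/84804 ≈ -0.24818)
h = -10369/2 (h = 1/(-2) - 48*108 = -1/2 - 5184 = -10369/2 ≈ -5184.5)
h - A = -10369/2 - 1*(-21047/84804) = -10369/2 + 21047/84804 = -439645291/84804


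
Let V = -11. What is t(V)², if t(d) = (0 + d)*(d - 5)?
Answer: 30976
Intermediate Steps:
t(d) = d*(-5 + d)
t(V)² = (-11*(-5 - 11))² = (-11*(-16))² = 176² = 30976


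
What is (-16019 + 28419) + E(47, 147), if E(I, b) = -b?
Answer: 12253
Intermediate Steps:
(-16019 + 28419) + E(47, 147) = (-16019 + 28419) - 1*147 = 12400 - 147 = 12253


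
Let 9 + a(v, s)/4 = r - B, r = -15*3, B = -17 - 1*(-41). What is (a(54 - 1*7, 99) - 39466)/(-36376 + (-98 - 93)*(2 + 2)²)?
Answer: 19889/19716 ≈ 1.0088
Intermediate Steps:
B = 24 (B = -17 + 41 = 24)
r = -45
a(v, s) = -312 (a(v, s) = -36 + 4*(-45 - 1*24) = -36 + 4*(-45 - 24) = -36 + 4*(-69) = -36 - 276 = -312)
(a(54 - 1*7, 99) - 39466)/(-36376 + (-98 - 93)*(2 + 2)²) = (-312 - 39466)/(-36376 + (-98 - 93)*(2 + 2)²) = -39778/(-36376 - 191*4²) = -39778/(-36376 - 191*16) = -39778/(-36376 - 3056) = -39778/(-39432) = -39778*(-1/39432) = 19889/19716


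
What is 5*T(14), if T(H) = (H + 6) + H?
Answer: 170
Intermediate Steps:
T(H) = 6 + 2*H (T(H) = (6 + H) + H = 6 + 2*H)
5*T(14) = 5*(6 + 2*14) = 5*(6 + 28) = 5*34 = 170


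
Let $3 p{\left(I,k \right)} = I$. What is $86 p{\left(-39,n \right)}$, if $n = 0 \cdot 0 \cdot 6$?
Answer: $-1118$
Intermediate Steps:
$n = 0$ ($n = 0 \cdot 6 = 0$)
$p{\left(I,k \right)} = \frac{I}{3}$
$86 p{\left(-39,n \right)} = 86 \cdot \frac{1}{3} \left(-39\right) = 86 \left(-13\right) = -1118$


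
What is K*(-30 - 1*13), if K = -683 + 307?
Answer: 16168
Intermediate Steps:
K = -376
K*(-30 - 1*13) = -376*(-30 - 1*13) = -376*(-30 - 13) = -376*(-43) = 16168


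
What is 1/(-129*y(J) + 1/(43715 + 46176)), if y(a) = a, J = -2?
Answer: 89891/23191879 ≈ 0.0038760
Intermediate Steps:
1/(-129*y(J) + 1/(43715 + 46176)) = 1/(-129*(-2) + 1/(43715 + 46176)) = 1/(258 + 1/89891) = 1/(23191879/89891) = 89891/23191879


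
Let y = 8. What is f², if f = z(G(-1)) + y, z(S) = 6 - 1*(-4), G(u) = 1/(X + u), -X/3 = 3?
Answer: 324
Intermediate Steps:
X = -9 (X = -3*3 = -9)
G(u) = 1/(-9 + u)
z(S) = 10 (z(S) = 6 + 4 = 10)
f = 18 (f = 10 + 8 = 18)
f² = 18² = 324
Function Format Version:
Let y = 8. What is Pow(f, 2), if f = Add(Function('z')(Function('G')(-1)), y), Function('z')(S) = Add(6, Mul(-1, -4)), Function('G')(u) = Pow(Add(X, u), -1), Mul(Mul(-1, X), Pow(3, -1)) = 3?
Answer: 324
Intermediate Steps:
X = -9 (X = Mul(-3, 3) = -9)
Function('G')(u) = Pow(Add(-9, u), -1)
Function('z')(S) = 10 (Function('z')(S) = Add(6, 4) = 10)
f = 18 (f = Add(10, 8) = 18)
Pow(f, 2) = Pow(18, 2) = 324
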